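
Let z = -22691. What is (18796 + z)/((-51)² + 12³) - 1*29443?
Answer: -127462642/4329 ≈ -29444.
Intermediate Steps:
(18796 + z)/((-51)² + 12³) - 1*29443 = (18796 - 22691)/((-51)² + 12³) - 1*29443 = -3895/(2601 + 1728) - 29443 = -3895/4329 - 29443 = -127462642/4329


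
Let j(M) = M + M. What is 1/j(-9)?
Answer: -1/18 ≈ -0.055556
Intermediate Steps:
j(M) = 2*M
1/j(-9) = 1/(2*(-9)) = 1/(-18) = -1/18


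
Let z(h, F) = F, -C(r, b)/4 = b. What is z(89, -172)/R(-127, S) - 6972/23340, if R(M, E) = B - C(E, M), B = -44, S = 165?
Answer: 3457/268410 ≈ 0.012880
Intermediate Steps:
C(r, b) = -4*b
R(M, E) = -44 + 4*M (R(M, E) = -44 - (-4)*M = -44 + 4*M)
z(89, -172)/R(-127, S) - 6972/23340 = -172/(-44 + 4*(-127)) - 6972/23340 = -172/(-44 - 508) - 6972*1/23340 = -172/(-552) - 581/1945 = -172*(-1/552) - 581/1945 = 43/138 - 581/1945 = 3457/268410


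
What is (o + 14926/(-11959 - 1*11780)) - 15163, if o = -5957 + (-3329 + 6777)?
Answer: -419530534/23739 ≈ -17673.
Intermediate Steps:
o = -2509 (o = -5957 + 3448 = -2509)
(o + 14926/(-11959 - 1*11780)) - 15163 = (-2509 + 14926/(-11959 - 1*11780)) - 15163 = (-2509 + 14926/(-11959 - 11780)) - 15163 = (-2509 + 14926/(-23739)) - 15163 = (-2509 + 14926*(-1/23739)) - 15163 = (-2509 - 14926/23739) - 15163 = -59576077/23739 - 15163 = -419530534/23739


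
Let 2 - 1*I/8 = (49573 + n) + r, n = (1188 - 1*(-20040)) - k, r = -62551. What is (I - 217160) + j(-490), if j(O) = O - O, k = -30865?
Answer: -530064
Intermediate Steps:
j(O) = 0
n = 52093 (n = (1188 - 1*(-20040)) - 1*(-30865) = (1188 + 20040) + 30865 = 21228 + 30865 = 52093)
I = -312904 (I = 16 - 8*((49573 + 52093) - 62551) = 16 - 8*(101666 - 62551) = 16 - 8*39115 = 16 - 312920 = -312904)
(I - 217160) + j(-490) = (-312904 - 217160) + 0 = -530064 + 0 = -530064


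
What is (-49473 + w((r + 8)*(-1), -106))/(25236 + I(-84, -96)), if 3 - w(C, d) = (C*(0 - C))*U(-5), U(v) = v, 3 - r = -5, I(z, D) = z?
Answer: -25375/12576 ≈ -2.0177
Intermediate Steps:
r = 8 (r = 3 - 1*(-5) = 3 + 5 = 8)
w(C, d) = 3 - 5*C**2 (w(C, d) = 3 - C*(0 - C)*(-5) = 3 - C*(-C)*(-5) = 3 - (-C**2)*(-5) = 3 - 5*C**2)
(-49473 + w((r + 8)*(-1), -106))/(25236 + I(-84, -96)) = (-49473 + (3 - 5*(8 + 8)**2))/(25236 - 84) = (-49473 + (3 - 5*(16*(-1))**2))/25152 = (-49473 + (3 - 5*(-16)**2))*(1/25152) = (-49473 + (3 - 5*256))*(1/25152) = (-49473 + (3 - 1280))*(1/25152) = (-49473 - 1277)*(1/25152) = -50750*1/25152 = -25375/12576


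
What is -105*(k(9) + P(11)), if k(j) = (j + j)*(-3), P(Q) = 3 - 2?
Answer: 5565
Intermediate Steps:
P(Q) = 1
k(j) = -6*j (k(j) = (2*j)*(-3) = -6*j)
-105*(k(9) + P(11)) = -105*(-6*9 + 1) = -105*(-54 + 1) = -105*(-53) = 5565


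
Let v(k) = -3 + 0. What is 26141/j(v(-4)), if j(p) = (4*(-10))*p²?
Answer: -26141/360 ≈ -72.614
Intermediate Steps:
v(k) = -3
j(p) = -40*p²
26141/j(v(-4)) = 26141/((-40*(-3)²)) = 26141/((-40*9)) = 26141/(-360) = 26141*(-1/360) = -26141/360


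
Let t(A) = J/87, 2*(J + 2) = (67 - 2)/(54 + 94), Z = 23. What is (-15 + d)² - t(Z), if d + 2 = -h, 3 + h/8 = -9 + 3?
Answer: 77900327/25752 ≈ 3025.0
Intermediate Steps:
J = -527/296 (J = -2 + ((67 - 2)/(54 + 94))/2 = -2 + (65/148)/2 = -2 + (65*(1/148))/2 = -2 + (½)*(65/148) = -2 + 65/296 = -527/296 ≈ -1.7804)
h = -72 (h = -24 + 8*(-9 + 3) = -24 + 8*(-6) = -24 - 48 = -72)
d = 70 (d = -2 - 1*(-72) = -2 + 72 = 70)
t(A) = -527/25752 (t(A) = -527/296/87 = -527/296*1/87 = -527/25752)
(-15 + d)² - t(Z) = (-15 + 70)² - 1*(-527/25752) = 55² + 527/25752 = 3025 + 527/25752 = 77900327/25752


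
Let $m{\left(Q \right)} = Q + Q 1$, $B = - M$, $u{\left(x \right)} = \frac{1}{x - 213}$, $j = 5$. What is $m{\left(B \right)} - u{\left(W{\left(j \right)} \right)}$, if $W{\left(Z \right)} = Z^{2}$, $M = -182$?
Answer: $\frac{68433}{188} \approx 364.01$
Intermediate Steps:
$u{\left(x \right)} = \frac{1}{-213 + x}$
$B = 182$ ($B = \left(-1\right) \left(-182\right) = 182$)
$m{\left(Q \right)} = 2 Q$ ($m{\left(Q \right)} = Q + Q = 2 Q$)
$m{\left(B \right)} - u{\left(W{\left(j \right)} \right)} = 2 \cdot 182 - \frac{1}{-213 + 5^{2}} = 364 - \frac{1}{-213 + 25} = 364 - \frac{1}{-188} = 364 - - \frac{1}{188} = 364 + \frac{1}{188} = \frac{68433}{188}$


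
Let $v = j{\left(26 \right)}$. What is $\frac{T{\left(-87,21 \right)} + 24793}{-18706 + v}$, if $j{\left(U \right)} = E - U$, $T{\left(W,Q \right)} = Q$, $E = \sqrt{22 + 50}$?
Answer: $- \frac{19367327}{14620323} - \frac{12407 \sqrt{2}}{29240646} \approx -1.3253$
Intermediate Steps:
$E = 6 \sqrt{2}$ ($E = \sqrt{72} = 6 \sqrt{2} \approx 8.4853$)
$j{\left(U \right)} = - U + 6 \sqrt{2}$ ($j{\left(U \right)} = 6 \sqrt{2} - U = - U + 6 \sqrt{2}$)
$v = -26 + 6 \sqrt{2}$ ($v = \left(-1\right) 26 + 6 \sqrt{2} = -26 + 6 \sqrt{2} \approx -17.515$)
$\frac{T{\left(-87,21 \right)} + 24793}{-18706 + v} = \frac{21 + 24793}{-18706 - \left(26 - 6 \sqrt{2}\right)} = \frac{24814}{-18732 + 6 \sqrt{2}}$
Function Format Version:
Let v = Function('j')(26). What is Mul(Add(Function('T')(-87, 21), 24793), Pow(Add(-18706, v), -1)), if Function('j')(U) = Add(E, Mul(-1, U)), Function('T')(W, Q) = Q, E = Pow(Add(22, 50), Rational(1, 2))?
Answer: Add(Rational(-19367327, 14620323), Mul(Rational(-12407, 29240646), Pow(2, Rational(1, 2)))) ≈ -1.3253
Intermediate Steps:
E = Mul(6, Pow(2, Rational(1, 2))) (E = Pow(72, Rational(1, 2)) = Mul(6, Pow(2, Rational(1, 2))) ≈ 8.4853)
Function('j')(U) = Add(Mul(-1, U), Mul(6, Pow(2, Rational(1, 2)))) (Function('j')(U) = Add(Mul(6, Pow(2, Rational(1, 2))), Mul(-1, U)) = Add(Mul(-1, U), Mul(6, Pow(2, Rational(1, 2)))))
v = Add(-26, Mul(6, Pow(2, Rational(1, 2)))) (v = Add(Mul(-1, 26), Mul(6, Pow(2, Rational(1, 2)))) = Add(-26, Mul(6, Pow(2, Rational(1, 2)))) ≈ -17.515)
Mul(Add(Function('T')(-87, 21), 24793), Pow(Add(-18706, v), -1)) = Mul(Add(21, 24793), Pow(Add(-18706, Add(-26, Mul(6, Pow(2, Rational(1, 2))))), -1)) = Mul(24814, Pow(Add(-18732, Mul(6, Pow(2, Rational(1, 2)))), -1))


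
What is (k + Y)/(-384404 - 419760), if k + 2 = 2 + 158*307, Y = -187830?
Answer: 34831/201041 ≈ 0.17325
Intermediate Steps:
k = 48506 (k = -2 + (2 + 158*307) = -2 + (2 + 48506) = -2 + 48508 = 48506)
(k + Y)/(-384404 - 419760) = (48506 - 187830)/(-384404 - 419760) = -139324/(-804164) = -139324*(-1/804164) = 34831/201041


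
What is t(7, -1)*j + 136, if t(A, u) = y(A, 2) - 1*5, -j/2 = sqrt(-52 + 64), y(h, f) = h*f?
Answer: 136 - 36*sqrt(3) ≈ 73.646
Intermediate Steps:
y(h, f) = f*h
j = -4*sqrt(3) (j = -2*sqrt(-52 + 64) = -4*sqrt(3) ≈ -6.9282)
t(A, u) = -5 + 2*A (t(A, u) = 2*A - 1*5 = 2*A - 5 = -5 + 2*A)
t(7, -1)*j + 136 = (-5 + 2*7)*(-4*sqrt(3)) + 136 = (-5 + 14)*(-4*sqrt(3)) + 136 = 9*(-4*sqrt(3)) + 136 = -36*sqrt(3) + 136 = 136 - 36*sqrt(3)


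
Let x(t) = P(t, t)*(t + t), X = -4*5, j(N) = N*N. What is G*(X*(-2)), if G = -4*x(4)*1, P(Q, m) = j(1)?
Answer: -1280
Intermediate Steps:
j(N) = N²
P(Q, m) = 1 (P(Q, m) = 1² = 1)
X = -20
x(t) = 2*t (x(t) = 1*(t + t) = 1*(2*t) = 2*t)
G = -32 (G = -8*4*1 = -4*8*1 = -32*1 = -32)
G*(X*(-2)) = -(-640)*(-2) = -32*40 = -1280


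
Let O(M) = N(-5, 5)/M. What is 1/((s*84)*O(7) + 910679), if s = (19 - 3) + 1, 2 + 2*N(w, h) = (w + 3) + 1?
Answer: 1/910373 ≈ 1.0985e-6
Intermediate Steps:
N(w, h) = 1 + w/2 (N(w, h) = -1 + ((w + 3) + 1)/2 = -1 + ((3 + w) + 1)/2 = -1 + (4 + w)/2 = -1 + (2 + w/2) = 1 + w/2)
s = 17 (s = 16 + 1 = 17)
O(M) = -3/(2*M) (O(M) = (1 + (½)*(-5))/M = (1 - 5/2)/M = -3/(2*M))
1/((s*84)*O(7) + 910679) = 1/((17*84)*(-3/2/7) + 910679) = 1/(1428*(-3/2*⅐) + 910679) = 1/(1428*(-3/14) + 910679) = 1/(-306 + 910679) = 1/910373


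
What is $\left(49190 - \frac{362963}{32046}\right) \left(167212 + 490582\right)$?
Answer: $\frac{518335020715969}{16023} \approx 3.2349 \cdot 10^{10}$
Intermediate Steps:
$\left(49190 - \frac{362963}{32046}\right) \left(167212 + 490582\right) = \left(49190 - \frac{362963}{32046}\right) 657794 = \frac{1575979777}{32046} \cdot 657794 = \frac{518335020715969}{16023}$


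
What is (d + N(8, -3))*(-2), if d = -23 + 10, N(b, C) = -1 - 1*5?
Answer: 38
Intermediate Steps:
N(b, C) = -6 (N(b, C) = -1 - 5 = -6)
d = -13
(d + N(8, -3))*(-2) = (-13 - 6)*(-2) = -19*(-2) = 38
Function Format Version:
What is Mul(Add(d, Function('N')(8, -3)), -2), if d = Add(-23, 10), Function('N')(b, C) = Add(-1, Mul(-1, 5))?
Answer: 38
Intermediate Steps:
Function('N')(b, C) = -6 (Function('N')(b, C) = Add(-1, -5) = -6)
d = -13
Mul(Add(d, Function('N')(8, -3)), -2) = Mul(Add(-13, -6), -2) = Mul(-19, -2) = 38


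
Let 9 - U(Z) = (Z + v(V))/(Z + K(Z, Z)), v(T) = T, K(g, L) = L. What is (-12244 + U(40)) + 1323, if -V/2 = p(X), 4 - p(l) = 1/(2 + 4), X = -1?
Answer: -2618977/240 ≈ -10912.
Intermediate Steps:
p(l) = 23/6 (p(l) = 4 - 1/(2 + 4) = 4 - 1/6 = 4 - 1*⅙ = 4 - ⅙ = 23/6)
V = -23/3 (V = -2*23/6 = -23/3 ≈ -7.6667)
U(Z) = 9 - (-23/3 + Z)/(2*Z) (U(Z) = 9 - (Z - 23/3)/(Z + Z) = 9 - (-23/3 + Z)/(2*Z))
(-12244 + U(40)) + 1323 = (-12244 + (⅙)*(23 + 51*40)/40) + 1323 = (-12244 + (⅙)*(1/40)*(23 + 2040)) + 1323 = (-12244 + (⅙)*(1/40)*2063) + 1323 = (-12244 + 2063/240) + 1323 = -2936497/240 + 1323 = -2618977/240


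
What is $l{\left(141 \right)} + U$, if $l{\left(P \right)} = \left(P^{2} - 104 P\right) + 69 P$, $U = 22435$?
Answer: $37381$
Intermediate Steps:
$l{\left(P \right)} = P^{2} - 35 P$
$l{\left(141 \right)} + U = 141 \left(-35 + 141\right) + 22435 = 141 \cdot 106 + 22435 = 14946 + 22435 = 37381$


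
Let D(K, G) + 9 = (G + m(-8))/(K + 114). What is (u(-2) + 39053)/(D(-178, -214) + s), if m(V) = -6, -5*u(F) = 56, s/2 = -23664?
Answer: -446192/540955 ≈ -0.82482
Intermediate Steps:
s = -47328 (s = 2*(-23664) = -47328)
u(F) = -56/5 (u(F) = -⅕*56 = -56/5)
D(K, G) = -9 + (-6 + G)/(114 + K) (D(K, G) = -9 + (G - 6)/(K + 114) = -9 + (-6 + G)/(114 + K))
(u(-2) + 39053)/(D(-178, -214) + s) = (-56/5 + 39053)/((-1032 - 214 - 9*(-178))/(114 - 178) - 47328) = 195209/(5*((-1032 - 214 + 1602)/(-64) - 47328)) = 195209/(5*(-1/64*356 - 47328)) = 195209/(5*(-89/16 - 47328)) = 195209/(5*(-757337/16)) = (195209/5)*(-16/757337) = -446192/540955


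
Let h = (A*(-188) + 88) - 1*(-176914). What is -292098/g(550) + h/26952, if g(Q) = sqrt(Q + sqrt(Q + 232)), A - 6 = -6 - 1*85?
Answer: 96491/13476 - 292098/sqrt(550 + sqrt(782)) ≈ -12143.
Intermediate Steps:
A = -85 (A = 6 + (-6 - 1*85) = 6 + (-6 - 85) = 6 - 91 = -85)
g(Q) = sqrt(Q + sqrt(232 + Q))
h = 192982 (h = (-85*(-188) + 88) - 1*(-176914) = (15980 + 88) + 176914 = 16068 + 176914 = 192982)
-292098/g(550) + h/26952 = -292098/sqrt(550 + sqrt(232 + 550)) + 192982/26952 = -292098/sqrt(550 + sqrt(782)) + 192982*(1/26952) = -292098/sqrt(550 + sqrt(782)) + 96491/13476 = 96491/13476 - 292098/sqrt(550 + sqrt(782))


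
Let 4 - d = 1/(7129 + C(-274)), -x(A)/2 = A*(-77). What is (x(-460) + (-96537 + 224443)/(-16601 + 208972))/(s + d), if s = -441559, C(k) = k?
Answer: 46708029123285/291139996938073 ≈ 0.16043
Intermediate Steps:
x(A) = 154*A (x(A) = -2*A*(-77) = -(-154)*A = 154*A)
d = 27419/6855 (d = 4 - 1/(7129 - 274) = 4 - 1/6855 = 27419/6855 ≈ 3.9999)
(x(-460) + (-96537 + 224443)/(-16601 + 208972))/(s + d) = (154*(-460) + (-96537 + 224443)/(-16601 + 208972))/(-441559 + 27419/6855) = (-70840 + 127906/192371)/(-3026859526/6855) = (-70840 + 127906*(1/192371))*(-6855/3026859526) = (-70840 + 127906/192371)*(-6855/3026859526) = -13627433734/192371*(-6855/3026859526) = 46708029123285/291139996938073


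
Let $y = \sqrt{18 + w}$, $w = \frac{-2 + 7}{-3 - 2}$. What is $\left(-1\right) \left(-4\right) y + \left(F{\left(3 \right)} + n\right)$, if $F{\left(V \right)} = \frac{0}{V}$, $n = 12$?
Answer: $12 + 4 \sqrt{17} \approx 28.492$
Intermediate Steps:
$w = -1$ ($w = \frac{5}{-5} = 5 \left(- \frac{1}{5}\right) = -1$)
$F{\left(V \right)} = 0$
$y = \sqrt{17}$ ($y = \sqrt{18 - 1} = \sqrt{17} \approx 4.1231$)
$\left(-1\right) \left(-4\right) y + \left(F{\left(3 \right)} + n\right) = \left(-1\right) \left(-4\right) \sqrt{17} + \left(0 + 12\right) = 4 \sqrt{17} + 12 = 12 + 4 \sqrt{17}$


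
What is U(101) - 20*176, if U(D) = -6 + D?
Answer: -3425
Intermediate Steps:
U(101) - 20*176 = (-6 + 101) - 20*176 = 95 - 3520 = -3425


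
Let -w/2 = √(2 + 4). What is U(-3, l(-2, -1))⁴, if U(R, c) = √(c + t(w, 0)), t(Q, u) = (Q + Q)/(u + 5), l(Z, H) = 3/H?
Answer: 321/25 + 24*√6/5 ≈ 24.598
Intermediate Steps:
w = -2*√6 (w = -2*√(2 + 4) = -2*√6 ≈ -4.8990)
t(Q, u) = 2*Q/(5 + u) (t(Q, u) = (2*Q)/(5 + u) = 2*Q/(5 + u))
U(R, c) = √(c - 4*√6/5) (U(R, c) = √(c + 2*(-2*√6)/(5 + 0)) = √(c + 2*(-2*√6)/5) = √(c + 2*(-2*√6)*(⅕)) = √(c - 4*√6/5))
U(-3, l(-2, -1))⁴ = (√(-20*√6 + 25*(3/(-1)))/5)⁴ = (√(-20*√6 + 25*(3*(-1)))/5)⁴ = (√(-20*√6 + 25*(-3))/5)⁴ = (√(-20*√6 - 75)/5)⁴ = (√(-75 - 20*√6)/5)⁴ = (-75 - 20*√6)²/625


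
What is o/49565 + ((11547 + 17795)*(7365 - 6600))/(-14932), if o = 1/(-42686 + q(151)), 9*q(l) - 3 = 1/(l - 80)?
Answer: -7586634785417993637/5046799034680300 ≈ -1503.3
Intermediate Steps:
q(l) = 1/3 + 1/(9*(-80 + l)) (q(l) = 1/3 + 1/(9*(l - 80)) = 1/3 + 1/(9*(-80 + l)))
o = -639/27276140 (o = 1/(-42686 + (-239 + 3*151)/(9*(-80 + 151))) = 1/(-42686 + (1/9)*(-239 + 453)/71) = 1/(-42686 + (1/9)*(1/71)*214) = 1/(-42686 + 214/639) = 1/(-27276140/639) = -639/27276140 ≈ -2.3427e-5)
o/49565 + ((11547 + 17795)*(7365 - 6600))/(-14932) = -639/27276140/49565 + ((11547 + 17795)*(7365 - 6600))/(-14932) = -639/27276140*1/49565 + (29342*765)*(-1/14932) = -639/1351941879100 + 22446630*(-1/14932) = -639/1351941879100 - 11223315/7466 = -7586634785417993637/5046799034680300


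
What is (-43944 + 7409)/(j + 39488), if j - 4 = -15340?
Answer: -36535/24152 ≈ -1.5127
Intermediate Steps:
j = -15336 (j = 4 - 15340 = -15336)
(-43944 + 7409)/(j + 39488) = (-43944 + 7409)/(-15336 + 39488) = -36535/24152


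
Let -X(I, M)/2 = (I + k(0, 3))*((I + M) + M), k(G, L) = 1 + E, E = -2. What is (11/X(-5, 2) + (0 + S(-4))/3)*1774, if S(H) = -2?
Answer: -16853/6 ≈ -2808.8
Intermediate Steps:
k(G, L) = -1 (k(G, L) = 1 - 2 = -1)
X(I, M) = -2*(-1 + I)*(I + 2*M) (X(I, M) = -2*(I - 1)*((I + M) + M) = -2*(-1 + I)*(I + 2*M))
(11/X(-5, 2) + (0 + S(-4))/3)*1774 = (11/(-2*(-5)**2 + 2*(-5) + 4*2 - 4*(-5)*2) + (0 - 2)/3)*1774 = (11/(-2*25 - 10 + 8 + 40) - 2*1/3)*1774 = (11/(-50 - 10 + 8 + 40) - 2/3)*1774 = (11/(-12) - 2/3)*1774 = (11*(-1/12) - 2/3)*1774 = (-11/12 - 2/3)*1774 = -19/12*1774 = -16853/6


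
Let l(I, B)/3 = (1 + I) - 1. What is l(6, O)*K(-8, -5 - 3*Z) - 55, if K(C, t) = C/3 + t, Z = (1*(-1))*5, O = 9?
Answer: 77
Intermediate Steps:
l(I, B) = 3*I (l(I, B) = 3*((1 + I) - 1) = 3*I)
Z = -5 (Z = -1*5 = -5)
K(C, t) = t + C/3 (K(C, t) = C*(1/3) + t = C/3 + t = t + C/3)
l(6, O)*K(-8, -5 - 3*Z) - 55 = (3*6)*((-5 - 3*(-5)) + (1/3)*(-8)) - 55 = 18*((-5 + 15) - 8/3) - 55 = 18*(10 - 8/3) - 55 = 18*(22/3) - 55 = 132 - 55 = 77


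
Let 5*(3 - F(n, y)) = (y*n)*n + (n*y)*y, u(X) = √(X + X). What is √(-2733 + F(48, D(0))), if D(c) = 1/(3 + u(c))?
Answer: I*√25962/3 ≈ 53.709*I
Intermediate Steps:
u(X) = √2*√X (u(X) = √(2*X) = √2*√X)
D(c) = 1/(3 + √2*√c)
F(n, y) = 3 - n*y²/5 - y*n²/5 (F(n, y) = 3 - ((y*n)*n + (n*y)*y)/5 = 3 - ((n*y)*n + n*y²)/5 = 3 - (y*n² + n*y²)/5 = 3 - (n*y² + y*n²)/5 = 3 + (-n*y²/5 - y*n²/5) = 3 - n*y²/5 - y*n²/5)
√(-2733 + F(48, D(0))) = √(-2733 + (3 - ⅕*48*(1/(3 + √2*√0))² - ⅕*48²/(3 + √2*√0))) = √(-2733 + (3 - ⅕*48*(1/(3 + √2*0))² - ⅕*2304/(3 + √2*0))) = √(-2733 + (3 - ⅕*48*(1/(3 + 0))² - ⅕*2304/(3 + 0))) = √(-2733 + (3 - ⅕*48*(1/3)² - ⅕*2304/3)) = √(-2733 + (3 - ⅕*48*(⅓)² - ⅕*⅓*2304)) = √(-2733 + (3 - ⅕*48*⅑ - 768/5)) = √(-2733 + (3 - 16/15 - 768/5)) = √(-2733 - 455/3) = √(-8654/3) = I*√25962/3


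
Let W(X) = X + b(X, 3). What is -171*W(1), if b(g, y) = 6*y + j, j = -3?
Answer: -2736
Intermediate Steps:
b(g, y) = -3 + 6*y (b(g, y) = 6*y - 3 = -3 + 6*y)
W(X) = 15 + X (W(X) = X + (-3 + 6*3) = X + (-3 + 18) = X + 15 = 15 + X)
-171*W(1) = -171*(15 + 1) = -171*16 = -2736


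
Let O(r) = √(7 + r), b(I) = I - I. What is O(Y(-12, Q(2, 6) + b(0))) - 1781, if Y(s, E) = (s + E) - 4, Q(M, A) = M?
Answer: -1781 + I*√7 ≈ -1781.0 + 2.6458*I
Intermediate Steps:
b(I) = 0
Y(s, E) = -4 + E + s (Y(s, E) = (E + s) - 4 = -4 + E + s)
O(Y(-12, Q(2, 6) + b(0))) - 1781 = √(7 + (-4 + (2 + 0) - 12)) - 1781 = √(7 + (-4 + 2 - 12)) - 1781 = √(7 - 14) - 1781 = √(-7) - 1781 = I*√7 - 1781 = -1781 + I*√7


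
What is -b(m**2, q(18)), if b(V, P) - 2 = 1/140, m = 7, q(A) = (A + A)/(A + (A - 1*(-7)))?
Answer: -281/140 ≈ -2.0071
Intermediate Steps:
q(A) = 2*A/(7 + 2*A) (q(A) = (2*A)/(A + (A + 7)) = (2*A)/(A + (7 + A)) = (2*A)/(7 + 2*A) = 2*A/(7 + 2*A))
b(V, P) = 281/140 (b(V, P) = 2 + 1/140 = 281/140)
-b(m**2, q(18)) = -1*281/140 = -281/140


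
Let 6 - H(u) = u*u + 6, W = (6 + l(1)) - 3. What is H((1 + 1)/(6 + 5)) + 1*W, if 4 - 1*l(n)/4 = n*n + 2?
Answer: 843/121 ≈ 6.9669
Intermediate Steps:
l(n) = 8 - 4*n**2 (l(n) = 16 - 4*(n*n + 2) = 16 - 4*(n**2 + 2) = 16 - 4*(2 + n**2) = 16 + (-8 - 4*n**2) = 8 - 4*n**2)
W = 7 (W = (6 + (8 - 4*1**2)) - 3 = (6 + (8 - 4*1)) - 3 = (6 + (8 - 4)) - 3 = (6 + 4) - 3 = 10 - 3 = 7)
H(u) = -u**2 (H(u) = 6 - (u*u + 6) = 6 - (u**2 + 6) = 6 - (6 + u**2) = 6 + (-6 - u**2) = -u**2)
H((1 + 1)/(6 + 5)) + 1*W = -((1 + 1)/(6 + 5))**2 + 1*7 = -(2/11)**2 + 7 = -1*4/121 + 7 = -4/121 + 7 = 843/121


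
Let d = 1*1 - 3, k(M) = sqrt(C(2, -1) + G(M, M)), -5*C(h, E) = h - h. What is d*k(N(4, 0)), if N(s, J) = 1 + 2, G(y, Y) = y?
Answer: -2*sqrt(3) ≈ -3.4641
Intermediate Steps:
N(s, J) = 3
C(h, E) = 0 (C(h, E) = -(h - h)/5 = -1/5*0 = 0)
k(M) = sqrt(M) (k(M) = sqrt(0 + M) = sqrt(M))
d = -2 (d = 1 - 3 = -2)
d*k(N(4, 0)) = -2*sqrt(3)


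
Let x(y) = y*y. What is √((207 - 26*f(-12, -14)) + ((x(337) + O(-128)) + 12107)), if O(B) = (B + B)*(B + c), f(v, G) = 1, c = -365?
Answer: √252065 ≈ 502.06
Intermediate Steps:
x(y) = y²
O(B) = 2*B*(-365 + B) (O(B) = (B + B)*(B - 365) = (2*B)*(-365 + B) = 2*B*(-365 + B))
√((207 - 26*f(-12, -14)) + ((x(337) + O(-128)) + 12107)) = √((207 - 26*1) + ((337² + 2*(-128)*(-365 - 128)) + 12107)) = √((207 - 26) + ((113569 + 2*(-128)*(-493)) + 12107)) = √(181 + ((113569 + 126208) + 12107)) = √(181 + (239777 + 12107)) = √(181 + 251884) = √252065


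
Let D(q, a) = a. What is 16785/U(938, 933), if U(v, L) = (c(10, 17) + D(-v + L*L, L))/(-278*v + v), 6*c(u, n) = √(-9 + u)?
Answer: -26167076460/5599 ≈ -4.6735e+6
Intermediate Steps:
c(u, n) = √(-9 + u)/6
U(v, L) = -(⅙ + L)/(277*v) (U(v, L) = (√(-9 + 10)/6 + L)/(-278*v + v) = (√1/6 + L)/((-277*v)) = ((⅙)*1 + L)*(-1/(277*v)) = (⅙ + L)*(-1/(277*v)) = -(⅙ + L)/(277*v))
16785/U(938, 933) = 16785/(((1/1662)*(-1 - 6*933)/938)) = 16785/(((1/1662)*(1/938)*(-1 - 5598))) = 16785/(((1/1662)*(1/938)*(-5599))) = 16785/(-5599/1558956) = 16785*(-1558956/5599) = -26167076460/5599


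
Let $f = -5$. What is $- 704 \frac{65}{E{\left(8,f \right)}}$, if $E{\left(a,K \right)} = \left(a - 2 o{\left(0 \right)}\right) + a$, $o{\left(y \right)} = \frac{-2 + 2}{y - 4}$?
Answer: $-2860$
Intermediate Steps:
$o{\left(y \right)} = 0$ ($o{\left(y \right)} = \frac{0}{-4 + y} = 0$)
$E{\left(a,K \right)} = 2 a$ ($E{\left(a,K \right)} = \left(a - 0\right) + a = \left(a + 0\right) + a = a + a = 2 a$)
$- 704 \frac{65}{E{\left(8,f \right)}} = - 704 \frac{65}{2 \cdot 8} = - 704 \cdot \frac{65}{16} = - 704 \cdot 65 \cdot \frac{1}{16} = \left(-704\right) \frac{65}{16} = -2860$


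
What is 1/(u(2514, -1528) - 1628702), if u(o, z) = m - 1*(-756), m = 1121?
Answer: -1/1626825 ≈ -6.1469e-7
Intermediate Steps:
u(o, z) = 1877 (u(o, z) = 1121 - 1*(-756) = 1121 + 756 = 1877)
1/(u(2514, -1528) - 1628702) = 1/(1877 - 1628702) = 1/(-1626825) = -1/1626825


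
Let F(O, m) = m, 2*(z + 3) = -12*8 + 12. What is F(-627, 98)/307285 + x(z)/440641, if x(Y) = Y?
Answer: 29354993/135402369685 ≈ 0.00021680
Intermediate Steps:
z = -45 (z = -3 + (-12*8 + 12)/2 = -3 + (-96 + 12)/2 = -3 + (½)*(-84) = -3 - 42 = -45)
F(-627, 98)/307285 + x(z)/440641 = 98/307285 - 45/440641 = 29354993/135402369685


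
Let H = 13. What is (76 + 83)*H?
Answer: 2067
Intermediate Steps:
(76 + 83)*H = (76 + 83)*13 = 159*13 = 2067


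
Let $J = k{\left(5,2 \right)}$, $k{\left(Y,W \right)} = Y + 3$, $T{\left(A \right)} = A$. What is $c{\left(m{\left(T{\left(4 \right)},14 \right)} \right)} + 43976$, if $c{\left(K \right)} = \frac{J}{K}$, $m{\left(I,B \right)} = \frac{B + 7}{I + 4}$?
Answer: $\frac{923560}{21} \approx 43979.0$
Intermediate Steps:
$k{\left(Y,W \right)} = 3 + Y$
$J = 8$ ($J = 3 + 5 = 8$)
$m{\left(I,B \right)} = \frac{7 + B}{4 + I}$
$c{\left(K \right)} = \frac{8}{K}$
$c{\left(m{\left(T{\left(4 \right)},14 \right)} \right)} + 43976 = \frac{8}{\frac{1}{4 + 4} \left(7 + 14\right)} + 43976 = \frac{8}{\frac{1}{8} \cdot 21} + 43976 = \frac{8}{\frac{21}{8}} + 43976 = 8 \cdot \frac{8}{21} + 43976 = \frac{64}{21} + 43976 = \frac{923560}{21}$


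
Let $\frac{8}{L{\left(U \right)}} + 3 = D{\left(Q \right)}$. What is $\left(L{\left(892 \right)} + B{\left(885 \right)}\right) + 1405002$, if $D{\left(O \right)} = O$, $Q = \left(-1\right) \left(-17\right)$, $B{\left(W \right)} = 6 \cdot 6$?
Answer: $\frac{9835270}{7} \approx 1.405 \cdot 10^{6}$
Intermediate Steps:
$B{\left(W \right)} = 36$
$Q = 17$
$L{\left(U \right)} = \frac{4}{7}$ ($L{\left(U \right)} = \frac{8}{-3 + 17} = \frac{8}{14} = 8 \cdot \frac{1}{14} = \frac{4}{7}$)
$\left(L{\left(892 \right)} + B{\left(885 \right)}\right) + 1405002 = \left(\frac{4}{7} + 36\right) + 1405002 = \frac{256}{7} + 1405002 = \frac{9835270}{7}$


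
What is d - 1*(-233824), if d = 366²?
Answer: 367780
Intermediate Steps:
d = 133956
d - 1*(-233824) = 133956 - 1*(-233824) = 133956 + 233824 = 367780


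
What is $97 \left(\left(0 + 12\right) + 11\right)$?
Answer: $2231$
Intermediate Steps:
$97 \left(\left(0 + 12\right) + 11\right) = 97 \left(12 + 11\right) = 97 \cdot 23 = 2231$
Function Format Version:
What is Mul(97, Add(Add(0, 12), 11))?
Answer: 2231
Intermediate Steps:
Mul(97, Add(Add(0, 12), 11)) = Mul(97, Add(12, 11)) = Mul(97, 23) = 2231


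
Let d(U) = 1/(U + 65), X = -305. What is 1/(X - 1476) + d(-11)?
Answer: 1727/96174 ≈ 0.017957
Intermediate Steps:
d(U) = 1/(65 + U)
1/(X - 1476) + d(-11) = 1/(-305 - 1476) + 1/(65 - 11) = 1/(-1781) + 1/54 = -1/1781 + 1/54 = 1727/96174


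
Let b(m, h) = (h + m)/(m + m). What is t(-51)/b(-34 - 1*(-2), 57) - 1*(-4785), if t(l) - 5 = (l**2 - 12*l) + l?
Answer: -83063/25 ≈ -3322.5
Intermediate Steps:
b(m, h) = (h + m)/(2*m) (b(m, h) = (h + m)/((2*m)) = (h + m)*(1/(2*m)) = (h + m)/(2*m))
t(l) = 5 + l**2 - 11*l (t(l) = 5 + ((l**2 - 12*l) + l) = 5 + (l**2 - 11*l) = 5 + l**2 - 11*l)
t(-51)/b(-34 - 1*(-2), 57) - 1*(-4785) = (5 + (-51)**2 - 11*(-51))/(((57 + (-34 - 1*(-2)))/(2*(-34 - 1*(-2))))) - 1*(-4785) = (5 + 2601 + 561)/(((57 + (-34 + 2))/(2*(-34 + 2)))) + 4785 = 3167/(((1/2)*(57 - 32)/(-32))) + 4785 = 3167/(((1/2)*(-1/32)*25)) + 4785 = 3167/(-25/64) + 4785 = 3167*(-64/25) + 4785 = -202688/25 + 4785 = -83063/25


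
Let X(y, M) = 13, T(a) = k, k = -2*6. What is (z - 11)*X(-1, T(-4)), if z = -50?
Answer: -793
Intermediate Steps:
k = -12
T(a) = -12
(z - 11)*X(-1, T(-4)) = (-50 - 11)*13 = -61*13 = -793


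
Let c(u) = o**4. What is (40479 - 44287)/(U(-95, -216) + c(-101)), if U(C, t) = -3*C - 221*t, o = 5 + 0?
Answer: -1904/24323 ≈ -0.078280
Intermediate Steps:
o = 5
U(C, t) = -221*t - 3*C
c(u) = 625 (c(u) = 5**4 = 625)
(40479 - 44287)/(U(-95, -216) + c(-101)) = (40479 - 44287)/((-221*(-216) - 3*(-95)) + 625) = -3808/((47736 + 285) + 625) = -3808/(48021 + 625) = -3808/48646 = -3808*1/48646 = -1904/24323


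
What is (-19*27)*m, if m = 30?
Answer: -15390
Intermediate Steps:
(-19*27)*m = -19*27*30 = -513*30 = -15390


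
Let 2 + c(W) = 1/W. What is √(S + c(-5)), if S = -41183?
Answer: I*√1029630/5 ≈ 202.94*I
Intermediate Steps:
c(W) = -2 + 1/W
√(S + c(-5)) = √(-41183 + (-2 + 1/(-5))) = √(-41183 + (-2 - ⅕)) = √(-41183 - 11/5) = √(-205926/5) = I*√1029630/5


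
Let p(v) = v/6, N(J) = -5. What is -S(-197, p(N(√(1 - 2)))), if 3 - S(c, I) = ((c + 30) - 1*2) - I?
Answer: -1027/6 ≈ -171.17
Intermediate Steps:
p(v) = v/6 (p(v) = v*(⅙) = v/6)
S(c, I) = -25 + I - c (S(c, I) = 3 - (((c + 30) - 1*2) - I) = 3 - (((30 + c) - 2) - I) = 3 - ((28 + c) - I) = 3 - (28 + c - I) = 3 + (-28 + I - c) = -25 + I - c)
-S(-197, p(N(√(1 - 2)))) = -(-25 + (⅙)*(-5) - 1*(-197)) = -(-25 - ⅚ + 197) = -1*1027/6 = -1027/6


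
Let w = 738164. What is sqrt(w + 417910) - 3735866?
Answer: -3735866 + sqrt(1156074) ≈ -3.7348e+6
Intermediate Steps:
sqrt(w + 417910) - 3735866 = sqrt(738164 + 417910) - 3735866 = sqrt(1156074) - 3735866 = -3735866 + sqrt(1156074)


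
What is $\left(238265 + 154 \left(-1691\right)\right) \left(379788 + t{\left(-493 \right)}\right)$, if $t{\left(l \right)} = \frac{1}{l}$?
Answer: $- \frac{4147078712967}{493} \approx -8.4119 \cdot 10^{9}$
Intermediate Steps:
$\left(238265 + 154 \left(-1691\right)\right) \left(379788 + t{\left(-493 \right)}\right) = \left(238265 + 154 \left(-1691\right)\right) \left(379788 + \frac{1}{-493}\right) = \left(238265 - 260414\right) \left(379788 - \frac{1}{493}\right) = \left(-22149\right) \frac{187235483}{493} = - \frac{4147078712967}{493}$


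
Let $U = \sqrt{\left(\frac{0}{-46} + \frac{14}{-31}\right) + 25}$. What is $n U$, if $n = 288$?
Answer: $\frac{288 \sqrt{23591}}{31} \approx 1426.9$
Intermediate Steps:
$U = \frac{\sqrt{23591}}{31}$ ($U = \sqrt{\left(0 \left(- \frac{1}{46}\right) + 14 \left(- \frac{1}{31}\right)\right) + 25} = \sqrt{\left(0 - \frac{14}{31}\right) + 25} = \sqrt{- \frac{14}{31} + 25} = \sqrt{\frac{761}{31}} = \frac{\sqrt{23591}}{31} \approx 4.9546$)
$n U = 288 \frac{\sqrt{23591}}{31} = \frac{288 \sqrt{23591}}{31}$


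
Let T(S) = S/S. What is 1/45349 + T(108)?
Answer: 45350/45349 ≈ 1.0000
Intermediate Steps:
T(S) = 1
1/45349 + T(108) = 1/45349 + 1 = 45350/45349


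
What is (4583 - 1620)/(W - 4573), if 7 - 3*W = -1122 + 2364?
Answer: -8889/14954 ≈ -0.59442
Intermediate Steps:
W = -1235/3 (W = 7/3 - (-1122 + 2364)/3 = 7/3 - ⅓*1242 = 7/3 - 414 = -1235/3 ≈ -411.67)
(4583 - 1620)/(W - 4573) = (4583 - 1620)/(-1235/3 - 4573) = 2963/(-14954/3) = 2963*(-3/14954) = -8889/14954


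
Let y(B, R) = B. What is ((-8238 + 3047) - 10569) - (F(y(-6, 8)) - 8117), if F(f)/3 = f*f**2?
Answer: -6995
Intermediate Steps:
F(f) = 3*f**3 (F(f) = 3*(f*f**2) = 3*f**3)
((-8238 + 3047) - 10569) - (F(y(-6, 8)) - 8117) = ((-8238 + 3047) - 10569) - (3*(-6)**3 - 8117) = (-5191 - 10569) - (3*(-216) - 8117) = -15760 - (-648 - 8117) = -15760 - 1*(-8765) = -15760 + 8765 = -6995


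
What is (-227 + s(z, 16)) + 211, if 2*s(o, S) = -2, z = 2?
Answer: -17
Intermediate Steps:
s(o, S) = -1 (s(o, S) = (½)*(-2) = -1)
(-227 + s(z, 16)) + 211 = (-227 - 1) + 211 = -228 + 211 = -17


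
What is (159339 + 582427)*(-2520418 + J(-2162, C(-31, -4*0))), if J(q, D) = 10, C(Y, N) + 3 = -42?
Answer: -1869552960528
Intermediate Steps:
C(Y, N) = -45 (C(Y, N) = -3 - 42 = -45)
(159339 + 582427)*(-2520418 + J(-2162, C(-31, -4*0))) = (159339 + 582427)*(-2520418 + 10) = 741766*(-2520408) = -1869552960528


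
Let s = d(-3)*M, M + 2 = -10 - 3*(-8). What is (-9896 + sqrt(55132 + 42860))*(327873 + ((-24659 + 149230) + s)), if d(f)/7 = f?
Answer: -4474892032 + 2713152*sqrt(2722) ≈ -4.3333e+9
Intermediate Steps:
M = 12 (M = -2 + (-10 - 3*(-8)) = -2 + (-10 + 24) = -2 + 14 = 12)
d(f) = 7*f
s = -252 (s = (7*(-3))*12 = -21*12 = -252)
(-9896 + sqrt(55132 + 42860))*(327873 + ((-24659 + 149230) + s)) = (-9896 + sqrt(55132 + 42860))*(327873 + ((-24659 + 149230) - 252)) = (-9896 + sqrt(97992))*(327873 + (124571 - 252)) = (-9896 + 6*sqrt(2722))*(327873 + 124319) = (-9896 + 6*sqrt(2722))*452192 = -4474892032 + 2713152*sqrt(2722)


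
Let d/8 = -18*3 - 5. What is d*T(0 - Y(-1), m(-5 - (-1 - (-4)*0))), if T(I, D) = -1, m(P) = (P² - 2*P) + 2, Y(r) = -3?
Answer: 472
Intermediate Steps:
m(P) = 2 + P² - 2*P
d = -472 (d = 8*(-18*3 - 5) = 8*(-54 - 5) = 8*(-59) = -472)
d*T(0 - Y(-1), m(-5 - (-1 - (-4)*0))) = -472*(-1) = 472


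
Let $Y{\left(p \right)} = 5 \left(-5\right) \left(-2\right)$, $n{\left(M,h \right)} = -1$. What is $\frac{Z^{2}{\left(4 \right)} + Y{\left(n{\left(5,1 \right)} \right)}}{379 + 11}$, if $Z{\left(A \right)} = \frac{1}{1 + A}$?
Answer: $\frac{417}{3250} \approx 0.12831$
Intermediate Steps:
$Y{\left(p \right)} = 50$ ($Y{\left(p \right)} = \left(-25\right) \left(-2\right) = 50$)
$\frac{Z^{2}{\left(4 \right)} + Y{\left(n{\left(5,1 \right)} \right)}}{379 + 11} = \frac{\left(\frac{1}{1 + 4}\right)^{2} + 50}{379 + 11} = \frac{\left(\frac{1}{5}\right)^{2} + 50}{390} = \left(\left(\frac{1}{5}\right)^{2} + 50\right) \frac{1}{390} = \left(\frac{1}{25} + 50\right) \frac{1}{390} = \frac{1251}{25} \cdot \frac{1}{390} = \frac{417}{3250}$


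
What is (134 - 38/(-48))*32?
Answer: 12940/3 ≈ 4313.3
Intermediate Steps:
(134 - 38/(-48))*32 = (134 - 38*(-1/48))*32 = (134 + 19/24)*32 = (3235/24)*32 = 12940/3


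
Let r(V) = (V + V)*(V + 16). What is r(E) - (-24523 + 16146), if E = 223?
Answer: 114971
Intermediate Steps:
r(V) = 2*V*(16 + V) (r(V) = (2*V)*(16 + V) = 2*V*(16 + V))
r(E) - (-24523 + 16146) = 2*223*(16 + 223) - (-24523 + 16146) = 2*223*239 - 1*(-8377) = 106594 + 8377 = 114971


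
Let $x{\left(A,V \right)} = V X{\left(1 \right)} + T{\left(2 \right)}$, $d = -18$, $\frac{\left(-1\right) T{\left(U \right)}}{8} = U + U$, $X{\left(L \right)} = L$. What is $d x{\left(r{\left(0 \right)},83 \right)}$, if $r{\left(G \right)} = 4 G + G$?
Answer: $-918$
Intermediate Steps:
$T{\left(U \right)} = - 16 U$ ($T{\left(U \right)} = - 8 \left(U + U\right) = - 8 \cdot 2 U = - 16 U$)
$r{\left(G \right)} = 5 G$
$x{\left(A,V \right)} = -32 + V$ ($x{\left(A,V \right)} = V 1 - 32 = V - 32 = -32 + V$)
$d x{\left(r{\left(0 \right)},83 \right)} = - 18 \left(-32 + 83\right) = \left(-18\right) 51 = -918$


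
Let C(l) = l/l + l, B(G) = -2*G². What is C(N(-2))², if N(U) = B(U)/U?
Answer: 25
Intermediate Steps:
N(U) = -2*U (N(U) = (-2*U²)/U = -2*U)
C(l) = 1 + l
C(N(-2))² = (1 - 2*(-2))² = (1 + 4)² = 5² = 25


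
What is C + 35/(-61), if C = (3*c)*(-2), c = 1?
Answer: -401/61 ≈ -6.5738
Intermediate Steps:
C = -6 (C = (3*1)*(-2) = 3*(-2) = -6)
C + 35/(-61) = -6 + 35/(-61) = -6 + 35*(-1/61) = -6 - 35/61 = -401/61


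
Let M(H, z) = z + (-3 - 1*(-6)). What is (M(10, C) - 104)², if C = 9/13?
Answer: 1700416/169 ≈ 10062.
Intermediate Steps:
C = 9/13 (C = 9*(1/13) = 9/13 ≈ 0.69231)
M(H, z) = 3 + z (M(H, z) = z + (-3 + 6) = z + 3 = 3 + z)
(M(10, C) - 104)² = ((3 + 9/13) - 104)² = (48/13 - 104)² = (-1304/13)² = 1700416/169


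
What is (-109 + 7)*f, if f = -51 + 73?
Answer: -2244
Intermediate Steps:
f = 22
(-109 + 7)*f = (-109 + 7)*22 = -102*22 = -2244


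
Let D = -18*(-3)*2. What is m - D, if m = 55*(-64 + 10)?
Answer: -3078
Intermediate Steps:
m = -2970 (m = 55*(-54) = -2970)
D = 108 (D = 54*2 = 108)
m - D = -2970 - 1*108 = -2970 - 108 = -3078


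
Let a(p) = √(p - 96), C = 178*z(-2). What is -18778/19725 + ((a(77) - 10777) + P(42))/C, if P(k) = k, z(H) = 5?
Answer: -45692059/3511050 + I*√19/890 ≈ -13.014 + 0.0048976*I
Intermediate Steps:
C = 890 (C = 178*5 = 890)
a(p) = √(-96 + p)
-18778/19725 + ((a(77) - 10777) + P(42))/C = -18778/19725 + ((√(-96 + 77) - 10777) + 42)/890 = -18778*1/19725 + ((√(-19) - 10777) + 42)*(1/890) = -18778/19725 + ((I*√19 - 10777) + 42)*(1/890) = -18778/19725 + ((-10777 + I*√19) + 42)*(1/890) = -18778/19725 + (-10735 + I*√19)*(1/890) = -18778/19725 + (-2147/178 + I*√19/890) = -45692059/3511050 + I*√19/890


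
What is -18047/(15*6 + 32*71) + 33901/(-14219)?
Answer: -336684455/33585278 ≈ -10.025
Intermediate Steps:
-18047/(15*6 + 32*71) + 33901/(-14219) = -18047/(90 + 2272) + 33901*(-1/14219) = -18047/2362 - 33901/14219 = -336684455/33585278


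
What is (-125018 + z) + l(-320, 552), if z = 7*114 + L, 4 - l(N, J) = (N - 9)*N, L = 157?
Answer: -229339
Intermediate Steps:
l(N, J) = 4 - N*(-9 + N) (l(N, J) = 4 - (N - 9)*N = 4 - (-9 + N)*N = 4 - N*(-9 + N))
z = 955 (z = 7*114 + 157 = 798 + 157 = 955)
(-125018 + z) + l(-320, 552) = (-125018 + 955) + (4 - 1*(-320)² + 9*(-320)) = -124063 + (4 - 1*102400 - 2880) = -124063 + (4 - 102400 - 2880) = -124063 - 105276 = -229339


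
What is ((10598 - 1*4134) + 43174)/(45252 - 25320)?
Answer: 8273/3322 ≈ 2.4904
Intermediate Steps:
((10598 - 1*4134) + 43174)/(45252 - 25320) = ((10598 - 4134) + 43174)/19932 = (6464 + 43174)*(1/19932) = 49638*(1/19932) = 8273/3322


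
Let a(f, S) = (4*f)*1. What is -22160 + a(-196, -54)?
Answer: -22944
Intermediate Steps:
a(f, S) = 4*f
-22160 + a(-196, -54) = -22160 + 4*(-196) = -22160 - 784 = -22944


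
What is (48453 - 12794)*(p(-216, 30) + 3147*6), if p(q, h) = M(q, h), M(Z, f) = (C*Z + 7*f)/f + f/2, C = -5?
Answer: 675381460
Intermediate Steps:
M(Z, f) = f/2 + (-5*Z + 7*f)/f (M(Z, f) = (-5*Z + 7*f)/f + f/2 = f/2 + (-5*Z + 7*f)/f)
p(q, h) = 7 + h/2 - 5*q/h
(48453 - 12794)*(p(-216, 30) + 3147*6) = (48453 - 12794)*((7 + (1/2)*30 - 5*(-216)/30) + 3147*6) = 35659*((7 + 15 - 5*(-216)*1/30) + 18882) = 35659*((7 + 15 + 36) + 18882) = 35659*(58 + 18882) = 35659*18940 = 675381460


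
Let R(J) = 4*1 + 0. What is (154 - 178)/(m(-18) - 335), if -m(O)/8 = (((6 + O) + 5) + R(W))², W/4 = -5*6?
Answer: 24/407 ≈ 0.058968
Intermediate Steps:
W = -120 (W = 4*(-5*6) = 4*(-30) = -120)
R(J) = 4 (R(J) = 4 + 0 = 4)
m(O) = -8*(15 + O)² (m(O) = -8*(((6 + O) + 5) + 4)² = -8*((11 + O) + 4)² = -8*(15 + O)²)
(154 - 178)/(m(-18) - 335) = (154 - 178)/(-8*(15 - 18)² - 335) = -24/(-8*(-3)² - 335) = -24/(-8*9 - 335) = -24/(-72 - 335) = -24/(-407) = -24*(-1/407) = 24/407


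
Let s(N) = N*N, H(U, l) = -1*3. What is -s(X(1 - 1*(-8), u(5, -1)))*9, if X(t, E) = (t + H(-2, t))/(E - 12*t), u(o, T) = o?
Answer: -324/10609 ≈ -0.030540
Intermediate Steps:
H(U, l) = -3
X(t, E) = (-3 + t)/(E - 12*t) (X(t, E) = (t - 3)/(E - 12*t) = (-3 + t)/(E - 12*t))
s(N) = N²
-s(X(1 - 1*(-8), u(5, -1)))*9 = -((-3 + (1 - 1*(-8)))/(5 - 12*(1 - 1*(-8))))²*9 = -((-3 + (1 + 8))/(5 - 12*(1 + 8)))²*9 = -((-3 + 9)/(5 - 12*9))²*9 = -(6/(5 - 108))²*9 = -(6/(-103))²*9 = -(-1/103*6)²*9 = -(-6/103)²*9 = -36*9/10609 = -1*324/10609 = -324/10609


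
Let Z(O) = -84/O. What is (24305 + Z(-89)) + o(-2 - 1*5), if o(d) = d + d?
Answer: 2161983/89 ≈ 24292.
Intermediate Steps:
o(d) = 2*d
(24305 + Z(-89)) + o(-2 - 1*5) = (24305 - 84/(-89)) + 2*(-2 - 1*5) = (24305 - 84*(-1/89)) + 2*(-2 - 5) = (24305 + 84/89) + 2*(-7) = 2163229/89 - 14 = 2161983/89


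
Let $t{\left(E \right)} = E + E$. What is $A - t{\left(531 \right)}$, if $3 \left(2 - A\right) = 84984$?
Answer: $-29388$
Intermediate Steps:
$t{\left(E \right)} = 2 E$
$A = -28326$ ($A = 2 - 28328 = -28326$)
$A - t{\left(531 \right)} = -28326 - 2 \cdot 531 = -28326 - 1062 = -29388$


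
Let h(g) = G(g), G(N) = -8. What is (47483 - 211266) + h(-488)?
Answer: -163791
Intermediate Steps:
h(g) = -8
(47483 - 211266) + h(-488) = (47483 - 211266) - 8 = -163783 - 8 = -163791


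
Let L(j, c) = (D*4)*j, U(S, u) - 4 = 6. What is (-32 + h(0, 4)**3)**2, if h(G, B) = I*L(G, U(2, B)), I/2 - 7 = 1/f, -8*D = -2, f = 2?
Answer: 1024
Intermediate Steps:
D = 1/4 (D = -1/8*(-2) = 1/4 ≈ 0.25000)
U(S, u) = 10 (U(S, u) = 4 + 6 = 10)
L(j, c) = j (L(j, c) = ((1/4)*4)*j = 1*j = j)
I = 15 (I = 14 + 2*(1/2) = 14 + 1 = 15)
h(G, B) = 15*G
(-32 + h(0, 4)**3)**2 = (-32 + (15*0)**3)**2 = (-32 + 0**3)**2 = (-32 + 0)**2 = (-32)**2 = 1024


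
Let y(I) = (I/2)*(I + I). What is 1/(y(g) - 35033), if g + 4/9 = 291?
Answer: 81/4000552 ≈ 2.0247e-5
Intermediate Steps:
g = 2615/9 (g = -4/9 + 291 = 2615/9 ≈ 290.56)
y(I) = I**2 (y(I) = (I*(1/2))*(2*I) = (I/2)*(2*I) = I**2)
1/(y(g) - 35033) = 1/((2615/9)**2 - 35033) = 1/(6838225/81 - 35033) = 1/(4000552/81) = 81/4000552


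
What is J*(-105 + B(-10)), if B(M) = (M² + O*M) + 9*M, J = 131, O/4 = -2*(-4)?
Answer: -54365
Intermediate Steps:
O = 32 (O = 4*(-2*(-4)) = 4*8 = 32)
B(M) = M² + 41*M (B(M) = (M² + 32*M) + 9*M = M² + 41*M)
J*(-105 + B(-10)) = 131*(-105 - 10*(41 - 10)) = 131*(-105 - 10*31) = 131*(-105 - 310) = 131*(-415) = -54365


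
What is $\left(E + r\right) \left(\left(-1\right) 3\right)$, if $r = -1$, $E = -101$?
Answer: $306$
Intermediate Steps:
$\left(E + r\right) \left(\left(-1\right) 3\right) = \left(-101 - 1\right) \left(\left(-1\right) 3\right) = \left(-102\right) \left(-3\right) = 306$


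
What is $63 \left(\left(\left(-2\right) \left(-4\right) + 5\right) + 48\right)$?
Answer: $3843$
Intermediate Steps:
$63 \left(\left(\left(-2\right) \left(-4\right) + 5\right) + 48\right) = 63 \left(\left(8 + 5\right) + 48\right) = 63 \left(13 + 48\right) = 63 \cdot 61 = 3843$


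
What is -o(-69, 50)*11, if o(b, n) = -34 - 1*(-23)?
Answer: 121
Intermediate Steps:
o(b, n) = -11 (o(b, n) = -34 + 23 = -11)
-o(-69, 50)*11 = -1*(-11)*11 = 11*11 = 121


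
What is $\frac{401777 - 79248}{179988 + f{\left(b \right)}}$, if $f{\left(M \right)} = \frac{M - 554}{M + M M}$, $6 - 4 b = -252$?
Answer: $\frac{5450417571}{3041615254} \approx 1.7919$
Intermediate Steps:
$b = \frac{129}{2}$ ($b = \frac{3}{2} - -63 = \frac{3}{2} + 63 = \frac{129}{2} \approx 64.5$)
$f{\left(M \right)} = \frac{-554 + M}{M + M^{2}}$
$\frac{401777 - 79248}{179988 + f{\left(b \right)}} = \frac{401777 - 79248}{179988 + \frac{-554 + \frac{129}{2}}{\frac{129}{2} \left(1 + \frac{129}{2}\right)}} = \frac{322529}{179988 + \frac{2}{129} \frac{1}{\frac{131}{2}} \left(- \frac{979}{2}\right)} = \frac{322529}{179988 + \frac{2}{129} \cdot \frac{2}{131} \left(- \frac{979}{2}\right)} = \frac{322529}{179988 - \frac{1958}{16899}} = \frac{322529}{\frac{3041615254}{16899}} = 322529 \cdot \frac{16899}{3041615254} = \frac{5450417571}{3041615254}$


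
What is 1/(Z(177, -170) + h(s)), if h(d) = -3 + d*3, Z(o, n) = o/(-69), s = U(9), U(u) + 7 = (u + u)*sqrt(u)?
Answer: 23/3115 ≈ 0.0073836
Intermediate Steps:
U(u) = -7 + 2*u**(3/2) (U(u) = -7 + (u + u)*sqrt(u) = -7 + (2*u)*sqrt(u) = -7 + 2*u**(3/2))
s = 47 (s = -7 + 2*9**(3/2) = -7 + 2*27 = -7 + 54 = 47)
Z(o, n) = -o/69 (Z(o, n) = o*(-1/69) = -o/69)
h(d) = -3 + 3*d
1/(Z(177, -170) + h(s)) = 1/(-1/69*177 + (-3 + 3*47)) = 1/(-59/23 + (-3 + 141)) = 1/(-59/23 + 138) = 1/(3115/23) = 23/3115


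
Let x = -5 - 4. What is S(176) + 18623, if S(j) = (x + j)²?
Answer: 46512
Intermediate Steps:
x = -9
S(j) = (-9 + j)²
S(176) + 18623 = (-9 + 176)² + 18623 = 167² + 18623 = 27889 + 18623 = 46512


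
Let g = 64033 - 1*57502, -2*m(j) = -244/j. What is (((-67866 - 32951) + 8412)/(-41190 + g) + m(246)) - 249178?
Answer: -354082179044/1421019 ≈ -2.4917e+5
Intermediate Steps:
m(j) = 122/j (m(j) = -(-122)/j = 122/j)
g = 6531 (g = 64033 - 57502 = 6531)
(((-67866 - 32951) + 8412)/(-41190 + g) + m(246)) - 249178 = (((-67866 - 32951) + 8412)/(-41190 + 6531) + 122/246) - 249178 = ((-100817 + 8412)/(-34659) + 122*(1/246)) - 249178 = (-92405*(-1/34659) + 61/123) - 249178 = (92405/34659 + 61/123) - 249178 = 4493338/1421019 - 249178 = -354082179044/1421019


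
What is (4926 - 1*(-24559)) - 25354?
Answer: 4131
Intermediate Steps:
(4926 - 1*(-24559)) - 25354 = (4926 + 24559) - 25354 = 29485 - 25354 = 4131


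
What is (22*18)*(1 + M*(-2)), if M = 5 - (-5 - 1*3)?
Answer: -9900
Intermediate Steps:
M = 13 (M = 5 - (-5 - 3) = 5 - 1*(-8) = 5 + 8 = 13)
(22*18)*(1 + M*(-2)) = (22*18)*(1 + 13*(-2)) = 396*(1 - 26) = 396*(-25) = -9900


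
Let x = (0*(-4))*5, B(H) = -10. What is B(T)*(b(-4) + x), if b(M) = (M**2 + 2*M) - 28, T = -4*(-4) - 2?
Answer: 200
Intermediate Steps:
T = 14 (T = 16 - 2 = 14)
b(M) = -28 + M**2 + 2*M
x = 0 (x = 0*5 = 0)
B(T)*(b(-4) + x) = -10*((-28 + (-4)**2 + 2*(-4)) + 0) = -10*((-28 + 16 - 8) + 0) = -10*(-20 + 0) = -10*(-20) = 200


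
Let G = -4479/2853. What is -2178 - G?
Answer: -2069785/951 ≈ -2176.4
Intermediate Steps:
G = -1493/951 (G = -4479*1/2853 = -1493/951 ≈ -1.5699)
-2178 - G = -2178 - 1*(-1493/951) = -2178 + 1493/951 = -2069785/951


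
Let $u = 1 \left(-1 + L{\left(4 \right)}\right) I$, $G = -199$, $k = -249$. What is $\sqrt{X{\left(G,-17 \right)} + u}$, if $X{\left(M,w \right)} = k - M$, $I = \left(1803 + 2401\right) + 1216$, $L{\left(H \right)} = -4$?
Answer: $5 i \sqrt{1086} \approx 164.77 i$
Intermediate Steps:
$I = 5420$ ($I = 4204 + 1216 = 5420$)
$X{\left(M,w \right)} = -249 - M$
$u = -27100$ ($u = 1 \left(-1 - 4\right) 5420 = 1 \left(-5\right) 5420 = \left(-5\right) 5420 = -27100$)
$\sqrt{X{\left(G,-17 \right)} + u} = \sqrt{\left(-249 - -199\right) - 27100} = \sqrt{\left(-249 + 199\right) - 27100} = \sqrt{-50 - 27100} = \sqrt{-27150} = 5 i \sqrt{1086}$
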